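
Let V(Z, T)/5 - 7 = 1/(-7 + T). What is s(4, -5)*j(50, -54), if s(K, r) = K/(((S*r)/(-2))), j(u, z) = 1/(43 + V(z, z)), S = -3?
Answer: -488/71295 ≈ -0.0068448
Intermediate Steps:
V(Z, T) = 35 + 5/(-7 + T)
j(u, z) = 1/(43 + 5*(-48 + 7*z)/(-7 + z))
s(K, r) = 2*K/(3*r) (s(K, r) = K/((-3*r/(-2))) = K/((-3*r*(-½))) = K/((3*r/2)) = K*(2/(3*r)) = 2*K/(3*r))
s(4, -5)*j(50, -54) = ((⅔)*4/(-5))*((-7 - 54)/(-541 + 78*(-54))) = ((⅔)*4*(-⅕))*(-61/(-541 - 4212)) = -8*(-61)/(15*(-4753)) = -(-8)*(-61)/71295 = -8/15*61/4753 = -488/71295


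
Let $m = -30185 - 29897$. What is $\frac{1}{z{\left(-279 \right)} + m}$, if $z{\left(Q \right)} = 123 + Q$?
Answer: $- \frac{1}{60238} \approx -1.6601 \cdot 10^{-5}$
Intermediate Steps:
$m = -60082$ ($m = -30185 - 29897 = -60082$)
$\frac{1}{z{\left(-279 \right)} + m} = \frac{1}{\left(123 - 279\right) - 60082} = \frac{1}{-156 - 60082} = \frac{1}{-60238} = - \frac{1}{60238}$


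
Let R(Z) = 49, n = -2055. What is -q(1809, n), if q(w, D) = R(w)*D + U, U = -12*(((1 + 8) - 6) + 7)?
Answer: 100815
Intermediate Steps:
U = -120 (U = -12*((9 - 6) + 7) = -12*(3 + 7) = -12*10 = -120)
q(w, D) = -120 + 49*D (q(w, D) = 49*D - 120 = -120 + 49*D)
-q(1809, n) = -(-120 + 49*(-2055)) = -(-120 - 100695) = -1*(-100815) = 100815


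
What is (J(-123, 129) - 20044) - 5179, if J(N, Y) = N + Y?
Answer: -25217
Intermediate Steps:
(J(-123, 129) - 20044) - 5179 = ((-123 + 129) - 20044) - 5179 = (6 - 20044) - 5179 = -20038 - 5179 = -25217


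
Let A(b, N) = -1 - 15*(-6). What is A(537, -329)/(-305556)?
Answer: -89/305556 ≈ -0.00029127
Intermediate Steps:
A(b, N) = 89 (A(b, N) = -1 + 90 = 89)
A(537, -329)/(-305556) = 89/(-305556) = 89*(-1/305556) = -89/305556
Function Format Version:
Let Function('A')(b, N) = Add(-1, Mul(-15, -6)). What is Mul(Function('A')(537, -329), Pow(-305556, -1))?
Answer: Rational(-89, 305556) ≈ -0.00029127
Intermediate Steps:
Function('A')(b, N) = 89 (Function('A')(b, N) = Add(-1, 90) = 89)
Mul(Function('A')(537, -329), Pow(-305556, -1)) = Mul(89, Pow(-305556, -1)) = Mul(89, Rational(-1, 305556)) = Rational(-89, 305556)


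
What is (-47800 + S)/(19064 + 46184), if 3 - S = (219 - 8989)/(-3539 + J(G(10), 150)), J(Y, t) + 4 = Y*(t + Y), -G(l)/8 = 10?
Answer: -437016741/596562464 ≈ -0.73256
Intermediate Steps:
G(l) = -80 (G(l) = -8*10 = -80)
J(Y, t) = -4 + Y*(Y + t) (J(Y, t) = -4 + Y*(t + Y) = -4 + Y*(Y + t))
S = 18659/9143 (S = 3 - (219 - 8989)/(-3539 + (-4 + (-80)² - 80*150)) = 3 - (-8770)/(-3539 + (-4 + 6400 - 12000)) = 3 - (-8770)/(-3539 - 5604) = 3 - (-8770)/(-9143) = 3 - (-8770)*(-1)/9143 = 3 - 1*8770/9143 = 3 - 8770/9143 = 18659/9143 ≈ 2.0408)
(-47800 + S)/(19064 + 46184) = (-47800 + 18659/9143)/(19064 + 46184) = -437016741/9143/65248 = -437016741/9143*1/65248 = -437016741/596562464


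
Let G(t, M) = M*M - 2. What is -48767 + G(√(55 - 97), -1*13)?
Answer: -48600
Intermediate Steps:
G(t, M) = -2 + M² (G(t, M) = M² - 2 = -2 + M²)
-48767 + G(√(55 - 97), -1*13) = -48767 + (-2 + (-1*13)²) = -48767 + (-2 + (-13)²) = -48767 + (-2 + 169) = -48767 + 167 = -48600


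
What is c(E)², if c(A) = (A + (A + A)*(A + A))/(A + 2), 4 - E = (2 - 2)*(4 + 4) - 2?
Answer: 5625/16 ≈ 351.56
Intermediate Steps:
E = 6 (E = 4 - ((2 - 2)*(4 + 4) - 2) = 4 - (0*8 - 2) = 4 - (0 - 2) = 4 - 1*(-2) = 4 + 2 = 6)
c(A) = (A + 4*A²)/(2 + A) (c(A) = (A + (2*A)*(2*A))/(2 + A) = (A + 4*A²)/(2 + A))
c(E)² = (6*(1 + 4*6)/(2 + 6))² = (6*(1 + 24)/8)² = (6*(⅛)*25)² = (75/4)² = 5625/16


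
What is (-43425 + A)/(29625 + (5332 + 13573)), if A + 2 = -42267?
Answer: -42847/24265 ≈ -1.7658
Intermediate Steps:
A = -42269 (A = -2 - 42267 = -42269)
(-43425 + A)/(29625 + (5332 + 13573)) = (-43425 - 42269)/(29625 + (5332 + 13573)) = -85694/(29625 + 18905) = -85694/48530 = -85694*1/48530 = -42847/24265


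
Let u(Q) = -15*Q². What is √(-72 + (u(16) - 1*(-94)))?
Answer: I*√3818 ≈ 61.79*I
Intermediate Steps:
√(-72 + (u(16) - 1*(-94))) = √(-72 + (-15*16² - 1*(-94))) = √(-72 + (-15*256 + 94)) = √(-72 + (-3840 + 94)) = √(-72 - 3746) = √(-3818) = I*√3818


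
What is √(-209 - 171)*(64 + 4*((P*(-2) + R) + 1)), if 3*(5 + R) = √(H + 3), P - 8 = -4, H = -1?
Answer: 8*I*√95*(12 + √2)/3 ≈ 348.65*I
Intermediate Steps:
P = 4 (P = 8 - 4 = 4)
R = -5 + √2/3 (R = -5 + √(-1 + 3)/3 = -5 + √2/3 ≈ -4.5286)
√(-209 - 171)*(64 + 4*((P*(-2) + R) + 1)) = √(-209 - 171)*(64 + 4*((4*(-2) + (-5 + √2/3)) + 1)) = √(-380)*(64 + 4*((-8 + (-5 + √2/3)) + 1)) = (2*I*√95)*(64 + 4*((-13 + √2/3) + 1)) = (2*I*√95)*(64 + 4*(-12 + √2/3)) = (2*I*√95)*(64 + (-48 + 4*√2/3)) = (2*I*√95)*(16 + 4*√2/3) = 2*I*√95*(16 + 4*√2/3)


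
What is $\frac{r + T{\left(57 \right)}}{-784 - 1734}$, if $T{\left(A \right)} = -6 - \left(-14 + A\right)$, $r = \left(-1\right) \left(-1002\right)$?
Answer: $- \frac{953}{2518} \approx -0.37848$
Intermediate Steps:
$r = 1002$
$T{\left(A \right)} = 8 - A$ ($T{\left(A \right)} = -6 - \left(-14 + A\right) = 8 - A$)
$\frac{r + T{\left(57 \right)}}{-784 - 1734} = \frac{1002 + \left(8 - 57\right)}{-784 - 1734} = \frac{1002 + \left(8 - 57\right)}{-2518} = \left(1002 - 49\right) \left(- \frac{1}{2518}\right) = 953 \left(- \frac{1}{2518}\right) = - \frac{953}{2518}$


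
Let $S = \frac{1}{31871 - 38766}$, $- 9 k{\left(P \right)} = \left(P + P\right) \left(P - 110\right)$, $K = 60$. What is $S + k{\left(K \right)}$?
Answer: $\frac{13789997}{20685} \approx 666.67$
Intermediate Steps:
$k{\left(P \right)} = - \frac{2 P \left(-110 + P\right)}{9}$ ($k{\left(P \right)} = - \frac{\left(P + P\right) \left(P - 110\right)}{9} = - \frac{2 P \left(-110 + P\right)}{9}$)
$S = - \frac{1}{6895}$ ($S = \frac{1}{-6895} = - \frac{1}{6895} \approx -0.00014503$)
$S + k{\left(K \right)} = - \frac{1}{6895} + \frac{2}{9} \cdot 60 \left(110 - 60\right) = - \frac{1}{6895} + \frac{2}{9} \cdot 60 \cdot 50 = - \frac{1}{6895} + \frac{2000}{3} = \frac{13789997}{20685}$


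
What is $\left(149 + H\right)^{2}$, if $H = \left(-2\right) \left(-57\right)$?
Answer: $69169$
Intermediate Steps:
$H = 114$
$\left(149 + H\right)^{2} = \left(149 + 114\right)^{2} = 263^{2} = 69169$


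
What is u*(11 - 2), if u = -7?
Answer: -63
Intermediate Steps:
u*(11 - 2) = -7*(11 - 2) = -7*9 = -63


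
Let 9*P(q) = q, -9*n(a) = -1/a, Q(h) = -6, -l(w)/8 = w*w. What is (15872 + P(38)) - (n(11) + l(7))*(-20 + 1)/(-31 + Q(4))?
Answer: 19630645/1221 ≈ 16078.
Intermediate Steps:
l(w) = -8*w² (l(w) = -8*w*w = -8*w²)
n(a) = 1/(9*a) (n(a) = -(-1)/(9*a) = 1/(9*a))
P(q) = q/9
(15872 + P(38)) - (n(11) + l(7))*(-20 + 1)/(-31 + Q(4)) = (15872 + (⅑)*38) - ((⅑)/11 - 8*7²)*(-20 + 1)/(-31 - 6) = (15872 + 38/9) - ((⅑)*(1/11) - 8*49)*(-19/(-37)) = 142886/9 - (1/99 - 392)*(-19*(-1/37)) = 142886/9 - (-38807)*19/(99*37) = 142886/9 - 1*(-737333/3663) = 142886/9 + 737333/3663 = 19630645/1221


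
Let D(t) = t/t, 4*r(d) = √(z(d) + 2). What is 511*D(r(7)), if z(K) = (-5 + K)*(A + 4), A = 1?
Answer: 511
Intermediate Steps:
z(K) = -25 + 5*K (z(K) = (-5 + K)*(1 + 4) = (-5 + K)*5 = -25 + 5*K)
r(d) = √(-23 + 5*d)/4 (r(d) = √((-25 + 5*d) + 2)/4 = √(-23 + 5*d)/4)
D(t) = 1
511*D(r(7)) = 511*1 = 511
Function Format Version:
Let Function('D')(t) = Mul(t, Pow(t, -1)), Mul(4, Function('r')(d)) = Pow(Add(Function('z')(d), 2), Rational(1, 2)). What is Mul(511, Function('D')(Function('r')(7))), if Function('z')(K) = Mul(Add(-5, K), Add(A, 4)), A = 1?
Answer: 511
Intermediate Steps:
Function('z')(K) = Add(-25, Mul(5, K)) (Function('z')(K) = Mul(Add(-5, K), Add(1, 4)) = Mul(Add(-5, K), 5) = Add(-25, Mul(5, K)))
Function('r')(d) = Mul(Rational(1, 4), Pow(Add(-23, Mul(5, d)), Rational(1, 2))) (Function('r')(d) = Mul(Rational(1, 4), Pow(Add(Add(-25, Mul(5, d)), 2), Rational(1, 2))) = Mul(Rational(1, 4), Pow(Add(-23, Mul(5, d)), Rational(1, 2))))
Function('D')(t) = 1
Mul(511, Function('D')(Function('r')(7))) = Mul(511, 1) = 511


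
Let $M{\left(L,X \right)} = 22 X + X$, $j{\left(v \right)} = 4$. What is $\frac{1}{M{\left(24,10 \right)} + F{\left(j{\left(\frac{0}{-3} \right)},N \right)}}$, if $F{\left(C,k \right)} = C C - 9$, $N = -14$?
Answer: $\frac{1}{237} \approx 0.0042194$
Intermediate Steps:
$M{\left(L,X \right)} = 23 X$
$F{\left(C,k \right)} = -9 + C^{2}$ ($F{\left(C,k \right)} = C^{2} - 9 = -9 + C^{2}$)
$\frac{1}{M{\left(24,10 \right)} + F{\left(j{\left(\frac{0}{-3} \right)},N \right)}} = \frac{1}{23 \cdot 10 - \left(9 - 4^{2}\right)} = \frac{1}{230 + \left(-9 + 16\right)} = \frac{1}{230 + 7} = \frac{1}{237}$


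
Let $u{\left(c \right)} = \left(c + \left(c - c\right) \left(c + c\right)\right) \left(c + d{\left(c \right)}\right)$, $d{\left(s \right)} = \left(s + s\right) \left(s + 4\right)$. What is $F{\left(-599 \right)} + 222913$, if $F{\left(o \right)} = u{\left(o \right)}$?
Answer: $-426391476$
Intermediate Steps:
$d{\left(s \right)} = 2 s \left(4 + s\right)$
$u{\left(c \right)} = c \left(c + 2 c \left(4 + c\right)\right)$ ($u{\left(c \right)} = \left(c + \left(c - c\right) \left(c + c\right)\right) \left(c + 2 c \left(4 + c\right)\right) = \left(c + 0 \cdot 2 c\right) \left(c + 2 c \left(4 + c\right)\right) = \left(c + 0\right) \left(c + 2 c \left(4 + c\right)\right) = c \left(c + 2 c \left(4 + c\right)\right)$)
$F{\left(o \right)} = o^{2} \left(9 + 2 o\right)$
$F{\left(-599 \right)} + 222913 = \left(-599\right)^{2} \left(9 + 2 \left(-599\right)\right) + 222913 = 358801 \left(9 - 1198\right) + 222913 = 358801 \left(-1189\right) + 222913 = -426614389 + 222913 = -426391476$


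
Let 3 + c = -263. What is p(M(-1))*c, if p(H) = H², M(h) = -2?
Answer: -1064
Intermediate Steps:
c = -266 (c = -3 - 263 = -266)
p(M(-1))*c = (-2)²*(-266) = 4*(-266) = -1064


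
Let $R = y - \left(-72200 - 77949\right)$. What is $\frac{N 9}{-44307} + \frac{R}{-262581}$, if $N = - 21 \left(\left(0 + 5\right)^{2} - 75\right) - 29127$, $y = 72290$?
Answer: $\frac{232497020}{47877269} \approx 4.8561$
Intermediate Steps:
$R = 222439$ ($R = 72290 - \left(-72200 - 77949\right) = 72290 - -150149 = 72290 + 150149 = 222439$)
$N = -28077$ ($N = - 21 \left(5^{2} - 75\right) - 29127 = - 21 \left(25 - 75\right) - 29127 = \left(-21\right) \left(-50\right) - 29127 = 1050 - 29127 = -28077$)
$\frac{N 9}{-44307} + \frac{R}{-262581} = \frac{\left(-28077\right) 9}{-44307} + \frac{222439}{-262581} = \left(-252693\right) \left(- \frac{1}{44307}\right) + 222439 \left(- \frac{1}{262581}\right) = \frac{9359}{1641} - \frac{222439}{262581} = \frac{232497020}{47877269}$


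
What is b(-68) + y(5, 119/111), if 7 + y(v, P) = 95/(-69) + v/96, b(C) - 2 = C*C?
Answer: 3398609/736 ≈ 4617.7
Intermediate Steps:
b(C) = 2 + C**2 (b(C) = 2 + C*C = 2 + C**2)
y(v, P) = -578/69 + v/96 (y(v, P) = -7 + (95/(-69) + v/96) = -7 + (95*(-1/69) + v*(1/96)) = -7 + (-95/69 + v/96) = -578/69 + v/96)
b(-68) + y(5, 119/111) = (2 + (-68)**2) + (-578/69 + (1/96)*5) = (2 + 4624) + (-578/69 + 5/96) = 4626 - 6127/736 = 3398609/736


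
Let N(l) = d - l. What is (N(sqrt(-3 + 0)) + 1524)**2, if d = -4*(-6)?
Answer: (1548 - I*sqrt(3))**2 ≈ 2.3963e+6 - 5363.0*I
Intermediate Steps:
d = 24
N(l) = 24 - l
(N(sqrt(-3 + 0)) + 1524)**2 = ((24 - sqrt(-3 + 0)) + 1524)**2 = ((24 - sqrt(-3)) + 1524)**2 = ((24 - I*sqrt(3)) + 1524)**2 = (1548 - I*sqrt(3))**2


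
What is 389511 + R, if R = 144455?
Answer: 533966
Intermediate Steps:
389511 + R = 389511 + 144455 = 533966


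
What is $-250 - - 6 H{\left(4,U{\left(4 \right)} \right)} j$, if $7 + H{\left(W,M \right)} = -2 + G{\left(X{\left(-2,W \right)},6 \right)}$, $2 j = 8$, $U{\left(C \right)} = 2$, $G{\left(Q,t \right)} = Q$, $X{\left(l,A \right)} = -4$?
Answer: $-562$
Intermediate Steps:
$j = 4$ ($j = \frac{1}{2} \cdot 8 = 4$)
$H{\left(W,M \right)} = -13$ ($H{\left(W,M \right)} = -7 - 6 = -13$)
$-250 - - 6 H{\left(4,U{\left(4 \right)} \right)} j = -250 - \left(-6\right) \left(-13\right) 4 = -250 - 78 \cdot 4 = -250 - 312 = -562$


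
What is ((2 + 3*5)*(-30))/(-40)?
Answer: 51/4 ≈ 12.750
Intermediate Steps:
((2 + 3*5)*(-30))/(-40) = ((2 + 15)*(-30))*(-1/40) = (17*(-30))*(-1/40) = -510*(-1/40) = 51/4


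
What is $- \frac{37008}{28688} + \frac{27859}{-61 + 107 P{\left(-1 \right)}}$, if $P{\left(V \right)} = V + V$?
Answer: $- \frac{4598842}{44825} \approx -102.6$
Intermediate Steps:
$P{\left(V \right)} = 2 V$
$- \frac{37008}{28688} + \frac{27859}{-61 + 107 P{\left(-1 \right)}} = - \frac{37008}{28688} + \frac{27859}{-61 + 107 \cdot 2 \left(-1\right)} = \left(-37008\right) \frac{1}{28688} + \frac{27859}{-61 + 107 \left(-2\right)} = - \frac{2313}{1793} + \frac{27859}{-61 - 214} = - \frac{2313}{1793} + \frac{27859}{-275} = - \frac{2313}{1793} + 27859 \left(- \frac{1}{275}\right) = - \frac{2313}{1793} - \frac{27859}{275} = - \frac{4598842}{44825}$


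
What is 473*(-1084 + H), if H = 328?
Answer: -357588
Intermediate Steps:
473*(-1084 + H) = 473*(-1084 + 328) = 473*(-756) = -357588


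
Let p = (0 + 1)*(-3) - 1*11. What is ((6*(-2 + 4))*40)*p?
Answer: -6720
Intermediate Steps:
p = -14 (p = 1*(-3) - 11 = -3 - 11 = -14)
((6*(-2 + 4))*40)*p = ((6*(-2 + 4))*40)*(-14) = ((6*2)*40)*(-14) = (12*40)*(-14) = 480*(-14) = -6720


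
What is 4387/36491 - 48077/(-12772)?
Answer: 1810408571/466063052 ≈ 3.8845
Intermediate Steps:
4387/36491 - 48077/(-12772) = 4387*(1/36491) - 48077*(-1/12772) = 4387/36491 + 48077/12772 = 1810408571/466063052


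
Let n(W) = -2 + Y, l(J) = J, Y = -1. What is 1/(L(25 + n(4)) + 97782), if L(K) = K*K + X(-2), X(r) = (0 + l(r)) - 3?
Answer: 1/98261 ≈ 1.0177e-5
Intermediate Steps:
n(W) = -3 (n(W) = -2 - 1 = -3)
X(r) = -3 + r (X(r) = (0 + r) - 3 = r - 3 = -3 + r)
L(K) = -5 + K**2 (L(K) = K*K + (-3 - 2) = K**2 - 5 = -5 + K**2)
1/(L(25 + n(4)) + 97782) = 1/((-5 + (25 - 3)**2) + 97782) = 1/((-5 + 22**2) + 97782) = 1/((-5 + 484) + 97782) = 1/(479 + 97782) = 1/98261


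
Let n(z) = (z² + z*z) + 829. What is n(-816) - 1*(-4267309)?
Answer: 5599850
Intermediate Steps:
n(z) = 829 + 2*z² (n(z) = (z² + z²) + 829 = 2*z² + 829 = 829 + 2*z²)
n(-816) - 1*(-4267309) = (829 + 2*(-816)²) - 1*(-4267309) = (829 + 2*665856) + 4267309 = (829 + 1331712) + 4267309 = 1332541 + 4267309 = 5599850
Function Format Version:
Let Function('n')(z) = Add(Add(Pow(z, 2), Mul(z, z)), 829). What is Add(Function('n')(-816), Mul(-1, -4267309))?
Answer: 5599850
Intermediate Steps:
Function('n')(z) = Add(829, Mul(2, Pow(z, 2))) (Function('n')(z) = Add(Add(Pow(z, 2), Pow(z, 2)), 829) = Add(Mul(2, Pow(z, 2)), 829) = Add(829, Mul(2, Pow(z, 2))))
Add(Function('n')(-816), Mul(-1, -4267309)) = Add(Add(829, Mul(2, Pow(-816, 2))), Mul(-1, -4267309)) = Add(Add(829, Mul(2, 665856)), 4267309) = Add(Add(829, 1331712), 4267309) = Add(1332541, 4267309) = 5599850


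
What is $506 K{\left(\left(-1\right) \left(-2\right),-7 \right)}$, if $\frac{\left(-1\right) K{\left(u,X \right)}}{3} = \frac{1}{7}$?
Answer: $- \frac{1518}{7} \approx -216.86$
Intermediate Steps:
$K{\left(u,X \right)} = - \frac{3}{7}$
$506 K{\left(\left(-1\right) \left(-2\right),-7 \right)} = 506 \left(- \frac{3}{7}\right) = - \frac{1518}{7}$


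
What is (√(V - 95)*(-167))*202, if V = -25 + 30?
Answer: -101202*I*√10 ≈ -3.2003e+5*I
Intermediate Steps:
V = 5
(√(V - 95)*(-167))*202 = (√(5 - 95)*(-167))*202 = (√(-90)*(-167))*202 = ((3*I*√10)*(-167))*202 = -501*I*√10*202 = -101202*I*√10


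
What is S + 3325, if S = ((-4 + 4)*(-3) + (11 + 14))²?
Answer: 3950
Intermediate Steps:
S = 625 (S = (0*(-3) + 25)² = (0 + 25)² = 25² = 625)
S + 3325 = 625 + 3325 = 3950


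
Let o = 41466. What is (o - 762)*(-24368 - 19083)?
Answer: -1768629504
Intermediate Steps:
(o - 762)*(-24368 - 19083) = (41466 - 762)*(-24368 - 19083) = 40704*(-43451) = -1768629504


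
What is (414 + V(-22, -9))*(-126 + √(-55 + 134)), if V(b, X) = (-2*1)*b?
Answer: -57708 + 458*√79 ≈ -53637.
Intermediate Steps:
V(b, X) = -2*b
(414 + V(-22, -9))*(-126 + √(-55 + 134)) = (414 - 2*(-22))*(-126 + √(-55 + 134)) = (414 + 44)*(-126 + √79) = 458*(-126 + √79) = -57708 + 458*√79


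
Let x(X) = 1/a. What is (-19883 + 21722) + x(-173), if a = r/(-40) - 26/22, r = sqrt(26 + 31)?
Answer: 484353217/263503 + 4840*sqrt(57)/263503 ≈ 1838.3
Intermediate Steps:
r = sqrt(57) ≈ 7.5498
a = -13/11 - sqrt(57)/40 (a = sqrt(57)/(-40) - 26/22 = sqrt(57)*(-1/40) - 26*1/22 = -sqrt(57)/40 - 13/11 = -13/11 - sqrt(57)/40 ≈ -1.3706)
x(X) = 1/(-13/11 - sqrt(57)/40)
(-19883 + 21722) + x(-173) = (-19883 + 21722) + (-228800/263503 + 4840*sqrt(57)/263503) = 1839 + (-228800/263503 + 4840*sqrt(57)/263503) = 484353217/263503 + 4840*sqrt(57)/263503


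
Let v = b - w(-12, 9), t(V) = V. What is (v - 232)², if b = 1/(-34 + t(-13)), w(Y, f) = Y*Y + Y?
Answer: 292717881/2209 ≈ 1.3251e+5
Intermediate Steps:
w(Y, f) = Y + Y² (w(Y, f) = Y² + Y = Y + Y²)
b = -1/47 (b = 1/(-34 - 13) = 1/(-47) = -1/47 ≈ -0.021277)
v = -6205/47 (v = -1/47 - (-12)*(1 - 12) = -1/47 - (-12)*(-11) = -1/47 - 1*132 = -1/47 - 132 = -6205/47 ≈ -132.02)
(v - 232)² = (-6205/47 - 232)² = (-17109/47)² = 292717881/2209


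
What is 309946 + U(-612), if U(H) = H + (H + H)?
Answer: 308110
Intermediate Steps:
U(H) = 3*H (U(H) = H + 2*H = 3*H)
309946 + U(-612) = 309946 + 3*(-612) = 309946 - 1836 = 308110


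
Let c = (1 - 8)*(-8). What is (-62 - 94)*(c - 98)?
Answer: 6552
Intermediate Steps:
c = 56 (c = -7*(-8) = 56)
(-62 - 94)*(c - 98) = (-62 - 94)*(56 - 98) = -156*(-42) = 6552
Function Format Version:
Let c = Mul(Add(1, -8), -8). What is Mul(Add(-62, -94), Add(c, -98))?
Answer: 6552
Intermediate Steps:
c = 56 (c = Mul(-7, -8) = 56)
Mul(Add(-62, -94), Add(c, -98)) = Mul(Add(-62, -94), Add(56, -98)) = Mul(-156, -42) = 6552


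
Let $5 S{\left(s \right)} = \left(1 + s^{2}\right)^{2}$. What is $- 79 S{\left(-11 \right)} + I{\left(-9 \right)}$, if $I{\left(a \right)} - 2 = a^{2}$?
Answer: $- \frac{1175421}{5} \approx -2.3508 \cdot 10^{5}$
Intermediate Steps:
$S{\left(s \right)} = \frac{\left(1 + s^{2}\right)^{2}}{5}$
$I{\left(a \right)} = 2 + a^{2}$
$- 79 S{\left(-11 \right)} + I{\left(-9 \right)} = - 79 \frac{\left(1 + \left(-11\right)^{2}\right)^{2}}{5} + \left(2 + \left(-9\right)^{2}\right) = - 79 \frac{\left(1 + 121\right)^{2}}{5} + \left(2 + 81\right) = - 79 \frac{122^{2}}{5} + 83 = - 79 \cdot \frac{1}{5} \cdot 14884 + 83 = \left(-79\right) \frac{14884}{5} + 83 = - \frac{1175836}{5} + 83 = - \frac{1175421}{5}$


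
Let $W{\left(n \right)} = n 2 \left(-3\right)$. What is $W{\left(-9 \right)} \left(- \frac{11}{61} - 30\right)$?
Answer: $- \frac{99414}{61} \approx -1629.7$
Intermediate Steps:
$W{\left(n \right)} = - 6 n$ ($W{\left(n \right)} = 2 n \left(-3\right) = - 6 n$)
$W{\left(-9 \right)} \left(- \frac{11}{61} - 30\right) = \left(-6\right) \left(-9\right) \left(- \frac{11}{61} - 30\right) = 54 \left(\left(-11\right) \frac{1}{61} - 30\right) = 54 \left(- \frac{11}{61} - 30\right) = 54 \left(- \frac{1841}{61}\right) = - \frac{99414}{61}$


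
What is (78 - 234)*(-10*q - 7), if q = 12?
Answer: 19812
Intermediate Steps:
(78 - 234)*(-10*q - 7) = (78 - 234)*(-10*12 - 7) = -156*(-120 - 7) = -156*(-127) = 19812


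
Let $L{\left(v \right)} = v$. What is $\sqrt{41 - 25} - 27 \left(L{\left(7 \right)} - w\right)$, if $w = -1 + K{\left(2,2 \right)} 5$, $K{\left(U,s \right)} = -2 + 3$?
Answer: $-77$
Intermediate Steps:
$K{\left(U,s \right)} = 1$
$w = 4$ ($w = -1 + 1 \cdot 5 = -1 + 5 = 4$)
$\sqrt{41 - 25} - 27 \left(L{\left(7 \right)} - w\right) = \sqrt{41 - 25} - 27 \left(7 - 4\right) = \sqrt{16} - 27 \left(7 - 4\right) = 4 - 81 = -77$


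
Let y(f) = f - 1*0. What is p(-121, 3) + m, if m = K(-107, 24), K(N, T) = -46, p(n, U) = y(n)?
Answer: -167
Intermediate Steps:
y(f) = f (y(f) = f + 0 = f)
p(n, U) = n
m = -46
p(-121, 3) + m = -121 - 46 = -167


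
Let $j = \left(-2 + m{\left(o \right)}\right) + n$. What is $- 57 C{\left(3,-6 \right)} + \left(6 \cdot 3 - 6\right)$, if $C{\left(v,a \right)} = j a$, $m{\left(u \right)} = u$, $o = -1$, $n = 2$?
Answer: $-330$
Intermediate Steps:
$j = -1$ ($j = \left(-2 - 1\right) + 2 = -3 + 2 = -1$)
$C{\left(v,a \right)} = - a$
$- 57 C{\left(3,-6 \right)} + \left(6 \cdot 3 - 6\right) = - 57 \left(\left(-1\right) \left(-6\right)\right) + \left(6 \cdot 3 - 6\right) = \left(-57\right) 6 + \left(18 - 6\right) = -342 + 12 = -330$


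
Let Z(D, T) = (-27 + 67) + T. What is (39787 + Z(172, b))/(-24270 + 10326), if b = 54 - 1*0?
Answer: -39881/13944 ≈ -2.8601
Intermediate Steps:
b = 54 (b = 54 + 0 = 54)
Z(D, T) = 40 + T
(39787 + Z(172, b))/(-24270 + 10326) = (39787 + (40 + 54))/(-24270 + 10326) = (39787 + 94)/(-13944) = 39881*(-1/13944) = -39881/13944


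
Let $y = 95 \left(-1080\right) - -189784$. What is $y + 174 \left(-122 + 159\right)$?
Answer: $93622$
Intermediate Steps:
$y = 87184$ ($y = -102600 + 189784 = 87184$)
$y + 174 \left(-122 + 159\right) = 87184 + 174 \left(-122 + 159\right) = 87184 + 174 \cdot 37 = 87184 + 6438 = 93622$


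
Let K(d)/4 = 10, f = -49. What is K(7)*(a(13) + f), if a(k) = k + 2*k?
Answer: -400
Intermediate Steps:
a(k) = 3*k
K(d) = 40 (K(d) = 4*10 = 40)
K(7)*(a(13) + f) = 40*(3*13 - 49) = 40*(39 - 49) = 40*(-10) = -400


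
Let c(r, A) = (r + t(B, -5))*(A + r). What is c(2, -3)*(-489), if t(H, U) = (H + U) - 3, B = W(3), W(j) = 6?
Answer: 0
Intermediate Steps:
B = 6
t(H, U) = -3 + H + U
c(r, A) = (-2 + r)*(A + r) (c(r, A) = (r + (-3 + 6 - 5))*(A + r) = (r - 2)*(A + r) = (-2 + r)*(A + r))
c(2, -3)*(-489) = (2² - 2*(-3) - 2*2 - 3*2)*(-489) = (4 + 6 - 4 - 6)*(-489) = 0*(-489) = 0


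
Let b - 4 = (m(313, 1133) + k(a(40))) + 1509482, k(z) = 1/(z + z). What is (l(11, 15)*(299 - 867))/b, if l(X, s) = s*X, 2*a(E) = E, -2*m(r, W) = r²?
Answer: -3748800/58420061 ≈ -0.064170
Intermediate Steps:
m(r, W) = -r²/2
a(E) = E/2
k(z) = 1/(2*z)
l(X, s) = X*s
b = 58420061/40 (b = 4 + ((-½*313² + 1/(2*(((½)*40)))) + 1509482) = 4 + ((-½*97969 + (½)/20) + 1509482) = 4 + ((-97969/2 + (½)*(1/20)) + 1509482) = 4 + ((-97969/2 + 1/40) + 1509482) = 4 + (-1959379/40 + 1509482) = 4 + 58419901/40 = 58420061/40 ≈ 1.4605e+6)
(l(11, 15)*(299 - 867))/b = ((11*15)*(299 - 867))/(58420061/40) = (165*(-568))*(40/58420061) = -93720*40/58420061 = -3748800/58420061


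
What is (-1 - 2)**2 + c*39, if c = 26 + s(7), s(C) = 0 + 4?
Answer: 1179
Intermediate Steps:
s(C) = 4
c = 30 (c = 26 + 4 = 30)
(-1 - 2)**2 + c*39 = (-1 - 2)**2 + 30*39 = (-3)**2 + 1170 = 9 + 1170 = 1179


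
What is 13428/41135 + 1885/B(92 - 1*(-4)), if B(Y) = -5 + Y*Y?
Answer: 201224783/378894485 ≈ 0.53108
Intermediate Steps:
B(Y) = -5 + Y²
13428/41135 + 1885/B(92 - 1*(-4)) = 13428/41135 + 1885/(-5 + (92 - 1*(-4))²) = 13428*(1/41135) + 1885/(-5 + (92 + 4)²) = 13428/41135 + 1885/(-5 + 96²) = 13428/41135 + 1885/(-5 + 9216) = 13428/41135 + 1885/9211 = 201224783/378894485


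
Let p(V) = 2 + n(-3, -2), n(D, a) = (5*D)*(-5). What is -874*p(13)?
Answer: -67298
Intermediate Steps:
n(D, a) = -25*D
p(V) = 77 (p(V) = 2 - 25*(-3) = 2 + 75 = 77)
-874*p(13) = -874*77 = -67298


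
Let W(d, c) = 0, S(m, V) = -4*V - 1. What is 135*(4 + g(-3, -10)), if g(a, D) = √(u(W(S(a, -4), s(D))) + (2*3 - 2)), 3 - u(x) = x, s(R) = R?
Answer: 540 + 135*√7 ≈ 897.18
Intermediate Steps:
S(m, V) = -1 - 4*V
u(x) = 3 - x
g(a, D) = √7 (g(a, D) = √((3 - 1*0) + (2*3 - 2)) = √((3 + 0) + (6 - 2)) = √(3 + 4) = √7)
135*(4 + g(-3, -10)) = 135*(4 + √7) = 540 + 135*√7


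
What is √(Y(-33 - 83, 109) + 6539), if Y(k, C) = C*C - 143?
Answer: 7*√373 ≈ 135.19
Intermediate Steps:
Y(k, C) = -143 + C² (Y(k, C) = C² - 143 = -143 + C²)
√(Y(-33 - 83, 109) + 6539) = √((-143 + 109²) + 6539) = √((-143 + 11881) + 6539) = √(11738 + 6539) = √18277 = 7*√373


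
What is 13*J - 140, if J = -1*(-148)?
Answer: 1784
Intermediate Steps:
J = 148
13*J - 140 = 13*148 - 140 = 1924 - 140 = 1784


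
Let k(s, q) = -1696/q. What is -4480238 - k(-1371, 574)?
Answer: -1285827458/287 ≈ -4.4802e+6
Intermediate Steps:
-4480238 - k(-1371, 574) = -4480238 - (-1696)/574 = -4480238 - 1*(-848/287) = -4480238 + 848/287 = -1285827458/287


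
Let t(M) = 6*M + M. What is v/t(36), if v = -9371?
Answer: -9371/252 ≈ -37.187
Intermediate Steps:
t(M) = 7*M
v/t(36) = -9371/(7*36) = -9371/252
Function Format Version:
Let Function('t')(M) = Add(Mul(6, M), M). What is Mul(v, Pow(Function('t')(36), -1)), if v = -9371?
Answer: Rational(-9371, 252) ≈ -37.187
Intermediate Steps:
Function('t')(M) = Mul(7, M)
Mul(v, Pow(Function('t')(36), -1)) = Mul(-9371, Pow(Mul(7, 36), -1)) = Mul(-9371, Pow(252, -1)) = Mul(-9371, Rational(1, 252)) = Rational(-9371, 252)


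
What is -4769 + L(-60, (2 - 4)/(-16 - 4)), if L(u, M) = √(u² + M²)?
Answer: -4769 + √360001/10 ≈ -4709.0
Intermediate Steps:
L(u, M) = √(M² + u²)
-4769 + L(-60, (2 - 4)/(-16 - 4)) = -4769 + √(((2 - 4)/(-16 - 4))² + (-60)²) = -4769 + √((-2/(-20))² + 3600) = -4769 + √((-2*(-1/20))² + 3600) = -4769 + √((⅒)² + 3600) = -4769 + √(1/100 + 3600) = -4769 + √(360001/100) = -4769 + √360001/10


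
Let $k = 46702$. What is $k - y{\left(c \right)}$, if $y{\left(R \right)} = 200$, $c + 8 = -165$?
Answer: $46502$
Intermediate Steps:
$c = -173$ ($c = -8 - 165 = -173$)
$k - y{\left(c \right)} = 46702 - 200 = 46502$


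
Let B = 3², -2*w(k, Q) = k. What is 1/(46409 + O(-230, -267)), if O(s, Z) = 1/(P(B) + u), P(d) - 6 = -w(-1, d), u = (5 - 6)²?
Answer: 13/603319 ≈ 2.1547e-5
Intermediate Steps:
w(k, Q) = -k/2
B = 9
u = 1 (u = (-1)² = 1)
P(d) = 11/2 (P(d) = 6 - (-1)*(-1)/2 = 6 - 1*½ = 6 - ½ = 11/2)
O(s, Z) = 2/13 (O(s, Z) = 1/(11/2 + 1) = 1/(13/2) = 2/13)
1/(46409 + O(-230, -267)) = 1/(46409 + 2/13) = 1/(603319/13) = 13/603319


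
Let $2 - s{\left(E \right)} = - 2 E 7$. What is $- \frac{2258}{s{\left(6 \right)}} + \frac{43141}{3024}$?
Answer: $- \frac{222719}{18576} \approx -11.99$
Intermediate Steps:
$s{\left(E \right)} = 2 + 14 E$ ($s{\left(E \right)} = 2 - - 2 E 7 = 2 - - 14 E = 2 + 14 E$)
$- \frac{2258}{s{\left(6 \right)}} + \frac{43141}{3024} = - \frac{2258}{2 + 14 \cdot 6} + \frac{43141}{3024} = - \frac{2258}{2 + 84} + 43141 \cdot \frac{1}{3024} = - \frac{2258}{86} + \frac{6163}{432} = \left(-2258\right) \frac{1}{86} + \frac{6163}{432} = - \frac{1129}{43} + \frac{6163}{432} = - \frac{222719}{18576}$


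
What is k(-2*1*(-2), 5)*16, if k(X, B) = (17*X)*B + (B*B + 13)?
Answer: 6048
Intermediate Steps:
k(X, B) = 13 + B² + 17*B*X (k(X, B) = 17*B*X + (B² + 13) = 17*B*X + (13 + B²) = 13 + B² + 17*B*X)
k(-2*1*(-2), 5)*16 = (13 + 5² + 17*5*(-2*1*(-2)))*16 = (13 + 25 + 17*5*(-2*(-2)))*16 = (13 + 25 + 17*5*4)*16 = (13 + 25 + 340)*16 = 378*16 = 6048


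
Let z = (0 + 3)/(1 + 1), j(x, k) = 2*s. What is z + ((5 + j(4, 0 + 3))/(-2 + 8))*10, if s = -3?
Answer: -1/6 ≈ -0.16667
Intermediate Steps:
j(x, k) = -6 (j(x, k) = 2*(-3) = -6)
z = 3/2 ≈ 1.5000
z + ((5 + j(4, 0 + 3))/(-2 + 8))*10 = 3/2 + ((5 - 6)/(-2 + 8))*10 = 3/2 - 1/6*10 = 3/2 - 5/3 = -1/6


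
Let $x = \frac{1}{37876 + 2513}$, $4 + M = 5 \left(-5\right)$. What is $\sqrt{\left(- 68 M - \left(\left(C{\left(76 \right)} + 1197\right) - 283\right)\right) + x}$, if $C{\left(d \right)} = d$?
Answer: $\frac{\sqrt{1601908477611}}{40389} \approx 31.337$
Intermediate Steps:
$M = -29$ ($M = -4 + 5 \left(-5\right) = -4 - 25 = -29$)
$x = \frac{1}{40389} \approx 2.4759 \cdot 10^{-5}$
$\sqrt{\left(- 68 M - \left(\left(C{\left(76 \right)} + 1197\right) - 283\right)\right) + x} = \sqrt{\left(\left(-68\right) \left(-29\right) - \left(\left(76 + 1197\right) - 283\right)\right) + \frac{1}{40389}} = \sqrt{\left(1972 - \left(1273 - 283\right)\right) + \frac{1}{40389}} = \sqrt{\left(1972 - 990\right) + \frac{1}{40389}} = \sqrt{982 + \frac{1}{40389}} = \sqrt{\frac{39661999}{40389}} = \frac{\sqrt{1601908477611}}{40389}$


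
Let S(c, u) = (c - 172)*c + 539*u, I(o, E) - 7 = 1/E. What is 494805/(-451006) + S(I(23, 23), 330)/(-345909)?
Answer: -44233909775239/27509240408722 ≈ -1.6080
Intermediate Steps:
I(o, E) = 7 + 1/E
S(c, u) = 539*u + c*(-172 + c) (S(c, u) = (-172 + c)*c + 539*u = c*(-172 + c) + 539*u = 539*u + c*(-172 + c))
494805/(-451006) + S(I(23, 23), 330)/(-345909) = 494805/(-451006) + ((7 + 1/23)² - 172*(7 + 1/23) + 539*330)/(-345909) = 494805*(-1/451006) + ((7 + 1/23)² - 172*(7 + 1/23) + 177870)*(-1/345909) = -494805/451006 + ((162/23)² - 172*162/23 + 177870)*(-1/345909) = -494805/451006 + (26244/529 - 27864/23 + 177870)*(-1/345909) = -494805/451006 + (93478602/529)*(-1/345909) = -494805/451006 - 31159534/60995287 = -44233909775239/27509240408722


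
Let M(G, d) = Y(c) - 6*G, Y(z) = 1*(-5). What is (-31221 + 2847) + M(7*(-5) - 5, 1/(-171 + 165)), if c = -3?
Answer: -28139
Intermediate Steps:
Y(z) = -5
M(G, d) = -5 - 6*G
(-31221 + 2847) + M(7*(-5) - 5, 1/(-171 + 165)) = (-31221 + 2847) + (-5 - 6*(7*(-5) - 5)) = -28374 + (-5 - 6*(-35 - 5)) = -28374 + (-5 - 6*(-40)) = -28374 + (-5 + 240) = -28374 + 235 = -28139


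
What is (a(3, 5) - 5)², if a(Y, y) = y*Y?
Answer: 100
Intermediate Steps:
a(Y, y) = Y*y
(a(3, 5) - 5)² = (3*5 - 5)² = (15 - 5)² = 10² = 100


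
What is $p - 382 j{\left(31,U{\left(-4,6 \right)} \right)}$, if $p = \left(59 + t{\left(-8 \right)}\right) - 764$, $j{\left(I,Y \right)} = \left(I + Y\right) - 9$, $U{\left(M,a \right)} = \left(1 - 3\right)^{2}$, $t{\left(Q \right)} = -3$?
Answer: $-10640$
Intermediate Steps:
$U{\left(M,a \right)} = 4$ ($U{\left(M,a \right)} = \left(1 - 3\right)^{2} = \left(-2\right)^{2} = 4$)
$j{\left(I,Y \right)} = -9 + I + Y$
$p = -708$ ($p = \left(59 - 3\right) - 764 = 56 - 764 = -708$)
$p - 382 j{\left(31,U{\left(-4,6 \right)} \right)} = -708 - 382 \left(-9 + 31 + 4\right) = -708 - 9932 = -10640$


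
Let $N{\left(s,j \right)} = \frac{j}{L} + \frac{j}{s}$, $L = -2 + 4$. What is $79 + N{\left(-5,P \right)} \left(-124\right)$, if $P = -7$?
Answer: $\frac{1697}{5} \approx 339.4$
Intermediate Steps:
$L = 2$
$N{\left(s,j \right)} = \frac{j}{2} + \frac{j}{s}$
$79 + N{\left(-5,P \right)} \left(-124\right) = 79 + \left(\frac{1}{2} \left(-7\right) - \frac{7}{-5}\right) \left(-124\right) = 79 + \left(- \frac{7}{2} - - \frac{7}{5}\right) \left(-124\right) = 79 + \left(- \frac{7}{2} + \frac{7}{5}\right) \left(-124\right) = 79 - - \frac{1302}{5} = 79 + \frac{1302}{5} = \frac{1697}{5}$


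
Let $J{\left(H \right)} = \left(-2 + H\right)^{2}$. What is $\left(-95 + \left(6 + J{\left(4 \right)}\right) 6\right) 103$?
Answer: $-3605$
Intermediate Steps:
$\left(-95 + \left(6 + J{\left(4 \right)}\right) 6\right) 103 = \left(-95 + \left(6 + \left(-2 + 4\right)^{2}\right) 6\right) 103 = \left(-95 + \left(6 + 2^{2}\right) 6\right) 103 = \left(-95 + \left(6 + 4\right) 6\right) 103 = \left(-95 + 10 \cdot 6\right) 103 = \left(-95 + 60\right) 103 = \left(-35\right) 103 = -3605$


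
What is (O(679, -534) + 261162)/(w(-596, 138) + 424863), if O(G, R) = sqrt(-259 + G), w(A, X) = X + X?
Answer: 7914/12883 + 2*sqrt(105)/425139 ≈ 0.61435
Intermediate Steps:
w(A, X) = 2*X
(O(679, -534) + 261162)/(w(-596, 138) + 424863) = (sqrt(-259 + 679) + 261162)/(2*138 + 424863) = (sqrt(420) + 261162)/(276 + 424863) = (2*sqrt(105) + 261162)/425139 = (261162 + 2*sqrt(105))*(1/425139) = 7914/12883 + 2*sqrt(105)/425139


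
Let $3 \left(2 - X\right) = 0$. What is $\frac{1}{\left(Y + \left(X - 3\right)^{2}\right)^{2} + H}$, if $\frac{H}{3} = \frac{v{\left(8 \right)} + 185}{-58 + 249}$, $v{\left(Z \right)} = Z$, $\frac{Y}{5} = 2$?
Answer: $\frac{191}{23690} \approx 0.0080625$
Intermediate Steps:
$Y = 10$ ($Y = 5 \cdot 2 = 10$)
$X = 2$ ($X = 2 - 0 = 2 + 0 = 2$)
$H = \frac{579}{191}$ ($H = 3 \frac{8 + 185}{-58 + 249} = 3 \cdot \frac{193}{191} = \frac{579}{191} \approx 3.0314$)
$\frac{1}{\left(Y + \left(X - 3\right)^{2}\right)^{2} + H} = \frac{1}{\left(10 + \left(2 - 3\right)^{2}\right)^{2} + \frac{579}{191}} = \frac{1}{\left(10 + \left(-1\right)^{2}\right)^{2} + \frac{579}{191}} = \frac{1}{\left(10 + 1\right)^{2} + \frac{579}{191}} = \frac{1}{11^{2} + \frac{579}{191}} = \frac{1}{121 + \frac{579}{191}} = \frac{1}{\frac{23690}{191}} = \frac{191}{23690}$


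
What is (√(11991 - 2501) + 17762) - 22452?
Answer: -4690 + √9490 ≈ -4592.6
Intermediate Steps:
(√(11991 - 2501) + 17762) - 22452 = (√9490 + 17762) - 22452 = (17762 + √9490) - 22452 = -4690 + √9490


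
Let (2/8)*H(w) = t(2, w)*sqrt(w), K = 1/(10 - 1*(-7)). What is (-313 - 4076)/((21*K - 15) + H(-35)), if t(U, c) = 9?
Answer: 323323/243774 + 422807*I*sqrt(35)/121887 ≈ 1.3263 + 20.522*I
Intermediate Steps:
K = 1/17 (K = 1/(10 + 7) = 1/17 ≈ 0.058824)
H(w) = 36*sqrt(w) (H(w) = 4*(9*sqrt(w)) = 36*sqrt(w))
(-313 - 4076)/((21*K - 15) + H(-35)) = (-313 - 4076)/((21*(1/17) - 15) + 36*sqrt(-35)) = -4389/((21/17 - 15) + 36*(I*sqrt(35))) = -4389/(-234/17 + 36*I*sqrt(35))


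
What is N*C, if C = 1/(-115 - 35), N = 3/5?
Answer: -1/250 ≈ -0.0040000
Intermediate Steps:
N = 3/5 (N = 3*(1/5) = 3/5 ≈ 0.60000)
C = -1/150 (C = 1/(-150) = -1/150 ≈ -0.0066667)
N*C = (3/5)*(-1/150) = -1/250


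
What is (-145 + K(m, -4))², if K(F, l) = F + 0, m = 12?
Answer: 17689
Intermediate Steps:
K(F, l) = F
(-145 + K(m, -4))² = (-145 + 12)² = (-133)² = 17689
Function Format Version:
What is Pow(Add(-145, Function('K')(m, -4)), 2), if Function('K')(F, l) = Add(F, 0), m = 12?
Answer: 17689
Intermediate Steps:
Function('K')(F, l) = F
Pow(Add(-145, Function('K')(m, -4)), 2) = Pow(Add(-145, 12), 2) = Pow(-133, 2) = 17689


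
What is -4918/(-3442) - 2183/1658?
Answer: 320079/2853418 ≈ 0.11217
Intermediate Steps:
-4918/(-3442) - 2183/1658 = -4918*(-1/3442) - 2183*1/1658 = 2459/1721 - 2183/1658 = 320079/2853418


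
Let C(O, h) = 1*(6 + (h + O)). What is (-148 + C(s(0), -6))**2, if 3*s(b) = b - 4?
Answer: 200704/9 ≈ 22300.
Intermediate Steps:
s(b) = -4/3 + b/3 (s(b) = (b - 4)/3 = (-4 + b)/3 = -4/3 + b/3)
C(O, h) = 6 + O + h (C(O, h) = 1*(6 + (O + h)) = 1*(6 + O + h) = 6 + O + h)
(-148 + C(s(0), -6))**2 = (-148 + (6 + (-4/3 + (1/3)*0) - 6))**2 = (-148 + (6 + (-4/3 + 0) - 6))**2 = (-148 + (6 - 4/3 - 6))**2 = (-148 - 4/3)**2 = (-448/3)**2 = 200704/9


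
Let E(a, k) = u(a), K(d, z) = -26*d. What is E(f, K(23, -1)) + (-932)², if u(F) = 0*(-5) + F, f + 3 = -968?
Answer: 867653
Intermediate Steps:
f = -971 (f = -3 - 968 = -971)
u(F) = F (u(F) = 0 + F = F)
E(a, k) = a
E(f, K(23, -1)) + (-932)² = -971 + (-932)² = -971 + 868624 = 867653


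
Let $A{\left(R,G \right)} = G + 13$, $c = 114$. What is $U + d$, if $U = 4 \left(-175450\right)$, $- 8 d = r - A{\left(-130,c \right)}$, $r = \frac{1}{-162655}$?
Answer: $- \frac{456594787407}{650620} \approx -7.0178 \cdot 10^{5}$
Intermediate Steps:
$A{\left(R,G \right)} = 13 + G$
$r = - \frac{1}{162655} \approx -6.148 \cdot 10^{-6}$
$d = \frac{10328593}{650620}$ ($d = - \frac{- \frac{1}{162655} - \left(13 + 114\right)}{8} = - \frac{- \frac{1}{162655} - 127}{8} = \left(- \frac{1}{8}\right) \left(- \frac{20657186}{162655}\right) = \frac{10328593}{650620} \approx 15.875$)
$U = -701800$
$U + d = -701800 + \frac{10328593}{650620} = - \frac{456594787407}{650620}$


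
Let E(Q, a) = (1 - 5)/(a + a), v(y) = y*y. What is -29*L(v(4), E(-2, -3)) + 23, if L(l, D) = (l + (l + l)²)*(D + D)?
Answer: -120571/3 ≈ -40190.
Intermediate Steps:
v(y) = y²
E(Q, a) = -2/a (E(Q, a) = -4*1/(2*a) = -2/a)
L(l, D) = 2*D*(l + 4*l²) (L(l, D) = (l + (2*l)²)*(2*D) = (l + 4*l²)*(2*D) = 2*D*(l + 4*l²))
-29*L(v(4), E(-2, -3)) + 23 = -58*(-2/(-3))*4²*(1 + 4*4²) + 23 = -58*(-2*(-⅓))*16*(1 + 4*16) + 23 = -58*2*16*(1 + 64)/3 + 23 = -58*2*16*65/3 + 23 = -29*4160/3 + 23 = -120640/3 + 23 = -120571/3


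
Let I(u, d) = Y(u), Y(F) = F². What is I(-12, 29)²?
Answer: 20736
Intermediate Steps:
I(u, d) = u²
I(-12, 29)² = ((-12)²)² = 144² = 20736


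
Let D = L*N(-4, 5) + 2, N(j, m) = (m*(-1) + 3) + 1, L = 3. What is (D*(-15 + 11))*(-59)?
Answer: -236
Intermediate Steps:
N(j, m) = 4 - m (N(j, m) = (-m + 3) + 1 = (3 - m) + 1 = 4 - m)
D = -1 (D = 3*(4 - 1*5) + 2 = 3*(4 - 5) + 2 = 3*(-1) + 2 = -3 + 2 = -1)
(D*(-15 + 11))*(-59) = -(-15 + 11)*(-59) = -1*(-4)*(-59) = 4*(-59) = -236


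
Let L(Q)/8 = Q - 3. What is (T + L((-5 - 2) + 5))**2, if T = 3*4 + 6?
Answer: 484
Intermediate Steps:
T = 18 (T = 12 + 6 = 18)
L(Q) = -24 + 8*Q (L(Q) = 8*(Q - 3) = 8*(-3 + Q) = -24 + 8*Q)
(T + L((-5 - 2) + 5))**2 = (18 + (-24 + 8*((-5 - 2) + 5)))**2 = (18 + (-24 + 8*(-7 + 5)))**2 = (18 + (-24 + 8*(-2)))**2 = (18 + (-24 - 16))**2 = (18 - 40)**2 = (-22)**2 = 484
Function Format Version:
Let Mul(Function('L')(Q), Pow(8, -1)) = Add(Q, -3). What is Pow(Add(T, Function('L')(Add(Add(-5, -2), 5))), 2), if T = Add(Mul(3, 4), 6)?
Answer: 484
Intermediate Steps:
T = 18 (T = Add(12, 6) = 18)
Function('L')(Q) = Add(-24, Mul(8, Q)) (Function('L')(Q) = Mul(8, Add(Q, -3)) = Mul(8, Add(-3, Q)) = Add(-24, Mul(8, Q)))
Pow(Add(T, Function('L')(Add(Add(-5, -2), 5))), 2) = Pow(Add(18, Add(-24, Mul(8, Add(Add(-5, -2), 5)))), 2) = Pow(Add(18, Add(-24, Mul(8, Add(-7, 5)))), 2) = Pow(Add(18, Add(-24, Mul(8, -2))), 2) = Pow(Add(18, Add(-24, -16)), 2) = Pow(Add(18, -40), 2) = Pow(-22, 2) = 484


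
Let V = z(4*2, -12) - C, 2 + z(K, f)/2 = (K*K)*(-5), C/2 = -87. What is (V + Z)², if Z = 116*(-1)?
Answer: 343396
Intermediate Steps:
C = -174 (C = 2*(-87) = -174)
z(K, f) = -4 - 10*K² (z(K, f) = -4 + 2*((K*K)*(-5)) = -4 + 2*(K²*(-5)) = -4 + 2*(-5*K²) = -4 - 10*K²)
Z = -116
V = -470 (V = (-4 - 10*(4*2)²) - 1*(-174) = (-4 - 10*8²) + 174 = (-4 - 10*64) + 174 = (-4 - 640) + 174 = -644 + 174 = -470)
(V + Z)² = (-470 - 116)² = (-586)² = 343396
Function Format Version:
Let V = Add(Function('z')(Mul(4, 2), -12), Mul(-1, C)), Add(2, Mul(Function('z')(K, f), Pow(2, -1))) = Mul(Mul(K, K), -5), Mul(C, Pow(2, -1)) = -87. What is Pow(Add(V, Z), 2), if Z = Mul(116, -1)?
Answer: 343396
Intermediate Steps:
C = -174 (C = Mul(2, -87) = -174)
Function('z')(K, f) = Add(-4, Mul(-10, Pow(K, 2))) (Function('z')(K, f) = Add(-4, Mul(2, Mul(Mul(K, K), -5))) = Add(-4, Mul(2, Mul(Pow(K, 2), -5))) = Add(-4, Mul(2, Mul(-5, Pow(K, 2)))) = Add(-4, Mul(-10, Pow(K, 2))))
Z = -116
V = -470 (V = Add(Add(-4, Mul(-10, Pow(Mul(4, 2), 2))), Mul(-1, -174)) = Add(Add(-4, Mul(-10, Pow(8, 2))), 174) = Add(Add(-4, Mul(-10, 64)), 174) = Add(Add(-4, -640), 174) = Add(-644, 174) = -470)
Pow(Add(V, Z), 2) = Pow(Add(-470, -116), 2) = Pow(-586, 2) = 343396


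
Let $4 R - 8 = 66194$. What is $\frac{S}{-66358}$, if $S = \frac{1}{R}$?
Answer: $- \frac{1}{1098258079} \approx -9.1053 \cdot 10^{-10}$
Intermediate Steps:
$R = \frac{33101}{2}$ ($R = 2 + \frac{1}{4} \cdot 66194 = 2 + \frac{33097}{2} = \frac{33101}{2} \approx 16551.0$)
$S = \frac{2}{33101}$ ($S = \frac{1}{\frac{33101}{2}} = \frac{2}{33101} \approx 6.0421 \cdot 10^{-5}$)
$\frac{S}{-66358} = \frac{2}{33101 \left(-66358\right)} = \frac{2}{33101} \left(- \frac{1}{66358}\right) = - \frac{1}{1098258079}$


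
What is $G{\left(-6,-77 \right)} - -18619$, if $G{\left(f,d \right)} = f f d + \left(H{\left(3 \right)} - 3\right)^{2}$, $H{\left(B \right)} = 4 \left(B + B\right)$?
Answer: $16288$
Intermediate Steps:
$H{\left(B \right)} = 8 B$ ($H{\left(B \right)} = 4 \cdot 2 B = 8 B$)
$G{\left(f,d \right)} = 441 + d f^{2}$ ($G{\left(f,d \right)} = f f d + \left(8 \cdot 3 - 3\right)^{2} = f^{2} d + \left(24 - 3\right)^{2} = d f^{2} + 21^{2} = d f^{2} + 441 = 441 + d f^{2}$)
$G{\left(-6,-77 \right)} - -18619 = \left(441 - 77 \left(-6\right)^{2}\right) - -18619 = \left(441 - 2772\right) + 18619 = -2331 + 18619 = 16288$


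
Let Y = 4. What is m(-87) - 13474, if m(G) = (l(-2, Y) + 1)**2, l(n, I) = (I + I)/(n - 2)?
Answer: -13473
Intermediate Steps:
l(n, I) = 2*I/(-2 + n) (l(n, I) = (2*I)/(-2 + n) = 2*I/(-2 + n))
m(G) = 1 (m(G) = (2*4/(-2 - 2) + 1)**2 = (2*4/(-4) + 1)**2 = (2*4*(-1/4) + 1)**2 = (-2 + 1)**2 = (-1)**2 = 1)
m(-87) - 13474 = 1 - 13474 = -13473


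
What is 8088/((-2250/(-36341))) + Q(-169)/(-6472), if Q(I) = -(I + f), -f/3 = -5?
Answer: 158524064773/1213500 ≈ 1.3063e+5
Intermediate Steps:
f = 15 (f = -3*(-5) = 15)
Q(I) = -15 - I (Q(I) = -(I + 15) = -(15 + I) = -15 - I)
8088/((-2250/(-36341))) + Q(-169)/(-6472) = 8088/((-2250/(-36341))) + (-15 - 1*(-169))/(-6472) = 8088/((-2250*(-1/36341))) + (-15 + 169)*(-1/6472) = 8088/(2250/36341) + 154*(-1/6472) = 8088*(36341/2250) - 77/3236 = 48987668/375 - 77/3236 = 158524064773/1213500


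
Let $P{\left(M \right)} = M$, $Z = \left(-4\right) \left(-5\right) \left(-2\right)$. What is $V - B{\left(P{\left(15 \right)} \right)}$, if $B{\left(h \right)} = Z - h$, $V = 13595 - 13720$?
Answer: $-70$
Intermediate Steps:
$Z = -40$ ($Z = 20 \left(-2\right) = -40$)
$V = -125$ ($V = 13595 - 13720 = -125$)
$B{\left(h \right)} = -40 - h$
$V - B{\left(P{\left(15 \right)} \right)} = -125 - \left(-40 - 15\right) = -125 - -55 = -125 + 55 = -70$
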